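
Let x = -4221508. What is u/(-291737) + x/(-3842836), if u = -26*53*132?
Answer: 482641644113/280274361533 ≈ 1.7220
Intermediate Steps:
u = -181896 (u = -1378*132 = -181896)
u/(-291737) + x/(-3842836) = -181896/(-291737) - 4221508/(-3842836) = -181896*(-1/291737) - 4221508*(-1/3842836) = 181896/291737 + 1055377/960709 = 482641644113/280274361533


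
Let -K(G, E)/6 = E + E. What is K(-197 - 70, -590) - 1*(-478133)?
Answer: 485213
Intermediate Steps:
K(G, E) = -12*E (K(G, E) = -6*(E + E) = -12*E)
K(-197 - 70, -590) - 1*(-478133) = -12*(-590) - 1*(-478133) = 7080 + 478133 = 485213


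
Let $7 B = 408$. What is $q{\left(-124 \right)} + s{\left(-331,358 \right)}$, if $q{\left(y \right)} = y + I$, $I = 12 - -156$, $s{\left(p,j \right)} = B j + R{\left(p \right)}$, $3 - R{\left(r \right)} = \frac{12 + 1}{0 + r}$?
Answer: $\frac{48456174}{2317} \approx 20913.0$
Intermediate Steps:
$B = \frac{408}{7}$ ($B = \frac{1}{7} \cdot 408 = \frac{408}{7} \approx 58.286$)
$R{\left(r \right)} = 3 - \frac{13}{r}$ ($R{\left(r \right)} = 3 - \frac{12 + 1}{0 + r} = 3 - \frac{13}{r}$)
$s{\left(p,j \right)} = 3 - \frac{13}{p} + \frac{408 j}{7}$ ($s{\left(p,j \right)} = \frac{408 j}{7} + \left(3 - \frac{13}{p}\right) = 3 - \frac{13}{p} + \frac{408 j}{7}$)
$I = 168$ ($I = 12 + 156 = 168$)
$q{\left(y \right)} = 168 + y$ ($q{\left(y \right)} = y + 168 = 168 + y$)
$q{\left(-124 \right)} + s{\left(-331,358 \right)} = \left(168 - 124\right) + \left(3 - \frac{13}{-331} + \frac{408}{7} \cdot 358\right) = 44 + \left(3 - - \frac{13}{331} + \frac{146064}{7}\right) = 44 + \left(3 + \frac{13}{331} + \frac{146064}{7}\right) = 44 + \frac{48354226}{2317} = \frac{48456174}{2317}$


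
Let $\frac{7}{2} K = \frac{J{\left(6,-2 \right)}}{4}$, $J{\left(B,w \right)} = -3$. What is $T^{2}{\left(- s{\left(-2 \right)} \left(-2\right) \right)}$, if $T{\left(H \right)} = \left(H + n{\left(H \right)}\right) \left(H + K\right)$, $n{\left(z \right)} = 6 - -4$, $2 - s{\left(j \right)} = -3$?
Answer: $\frac{1876900}{49} \approx 38304.0$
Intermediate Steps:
$s{\left(j \right)} = 5$ ($s{\left(j \right)} = 2 - -3 = 2 + 3 = 5$)
$n{\left(z \right)} = 10$ ($n{\left(z \right)} = 6 + 4 = 10$)
$K = - \frac{3}{14}$ ($K = \frac{2 \left(- \frac{3}{4}\right)}{7} = \frac{2 \left(\left(-3\right) \frac{1}{4}\right)}{7} = \frac{2}{7} \left(- \frac{3}{4}\right) = - \frac{3}{14} \approx -0.21429$)
$T{\left(H \right)} = \left(10 + H\right) \left(- \frac{3}{14} + H\right)$ ($T{\left(H \right)} = \left(H + 10\right) \left(H - \frac{3}{14}\right) = \left(10 + H\right) \left(- \frac{3}{14} + H\right)$)
$T^{2}{\left(- s{\left(-2 \right)} \left(-2\right) \right)} = \left(- \frac{15}{7} + \left(\left(-1\right) 5 \left(-2\right)\right)^{2} + \frac{137 \left(-1\right) 5 \left(-2\right)}{14}\right)^{2} = \left(- \frac{15}{7} + \left(\left(-5\right) \left(-2\right)\right)^{2} + \frac{137 \left(\left(-5\right) \left(-2\right)\right)}{14}\right)^{2} = \left(- \frac{15}{7} + 10^{2} + \frac{137}{14} \cdot 10\right)^{2} = \left(- \frac{15}{7} + 100 + \frac{685}{7}\right)^{2} = \left(\frac{1370}{7}\right)^{2} = \frac{1876900}{49}$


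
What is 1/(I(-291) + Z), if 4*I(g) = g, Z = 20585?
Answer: 4/82049 ≈ 4.8751e-5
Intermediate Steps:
I(g) = g/4
1/(I(-291) + Z) = 1/((¼)*(-291) + 20585) = 1/(-291/4 + 20585) = 1/(82049/4) = 4/82049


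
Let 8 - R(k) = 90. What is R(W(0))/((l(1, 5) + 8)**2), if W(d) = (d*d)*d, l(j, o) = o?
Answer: -82/169 ≈ -0.48521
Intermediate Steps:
W(d) = d**3 (W(d) = d**2*d = d**3)
R(k) = -82 (R(k) = 8 - 1*90 = 8 - 90 = -82)
R(W(0))/((l(1, 5) + 8)**2) = -82/(5 + 8)**2 = -82/(13**2) = -82/169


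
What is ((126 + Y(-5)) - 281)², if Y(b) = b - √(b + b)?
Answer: (160 + I*√10)² ≈ 25590.0 + 1011.9*I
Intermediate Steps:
Y(b) = b - √2*√b (Y(b) = b - √(2*b) = b - √2*√b)
((126 + Y(-5)) - 281)² = ((126 + (-5 - √2*√(-5))) - 281)² = ((126 + (-5 - √2*I*√5)) - 281)² = ((126 + (-5 - I*√10)) - 281)² = ((121 - I*√10) - 281)² = (-160 - I*√10)²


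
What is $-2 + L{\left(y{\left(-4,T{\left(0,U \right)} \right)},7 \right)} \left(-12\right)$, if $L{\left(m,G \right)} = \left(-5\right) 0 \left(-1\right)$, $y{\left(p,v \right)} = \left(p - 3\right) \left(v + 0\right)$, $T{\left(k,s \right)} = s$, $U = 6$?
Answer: $-2$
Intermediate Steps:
$y{\left(p,v \right)} = v \left(-3 + p\right)$ ($y{\left(p,v \right)} = \left(-3 + p\right) v = v \left(-3 + p\right)$)
$L{\left(m,G \right)} = 0$ ($L{\left(m,G \right)} = 0 \left(-1\right) = 0$)
$-2 + L{\left(y{\left(-4,T{\left(0,U \right)} \right)},7 \right)} \left(-12\right) = -2 + 0 \left(-12\right) = -2 + 0 = -2$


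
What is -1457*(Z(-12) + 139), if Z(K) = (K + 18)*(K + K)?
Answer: 7285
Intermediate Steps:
Z(K) = 2*K*(18 + K) (Z(K) = (18 + K)*(2*K) = 2*K*(18 + K))
-1457*(Z(-12) + 139) = -1457*(2*(-12)*(18 - 12) + 139) = -1457*(2*(-12)*6 + 139) = -1457*(-144 + 139) = -1457*(-5) = 7285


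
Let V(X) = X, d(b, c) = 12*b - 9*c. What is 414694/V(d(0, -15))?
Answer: 414694/135 ≈ 3071.8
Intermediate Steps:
d(b, c) = -9*c + 12*b
414694/V(d(0, -15)) = 414694/(-9*(-15) + 12*0) = 414694/(135 + 0) = 414694/135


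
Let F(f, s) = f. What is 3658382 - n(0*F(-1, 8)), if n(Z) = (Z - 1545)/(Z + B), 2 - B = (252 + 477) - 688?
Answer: 47558451/13 ≈ 3.6583e+6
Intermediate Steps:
B = -39 (B = 2 - ((252 + 477) - 688) = 2 - (729 - 688) = 2 - 1*41 = 2 - 41 = -39)
n(Z) = (-1545 + Z)/(-39 + Z) (n(Z) = (Z - 1545)/(Z - 39) = (-1545 + Z)/(-39 + Z))
3658382 - n(0*F(-1, 8)) = 3658382 - (-1545 + 0*(-1))/(-39 + 0*(-1)) = 3658382 - (-1545 + 0)/(-39 + 0) = 3658382 - (-1545)/(-39) = 3658382 - (-1)*(-1545)/39 = 3658382 - 1*515/13 = 3658382 - 515/13 = 47558451/13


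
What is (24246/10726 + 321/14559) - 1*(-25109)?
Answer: 653562285411/26026639 ≈ 25111.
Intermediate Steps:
(24246/10726 + 321/14559) - 1*(-25109) = (24246*(1/10726) + 321*(1/14559)) + 25109 = (12123/5363 + 107/4853) + 25109 = 59406760/26026639 + 25109 = 653562285411/26026639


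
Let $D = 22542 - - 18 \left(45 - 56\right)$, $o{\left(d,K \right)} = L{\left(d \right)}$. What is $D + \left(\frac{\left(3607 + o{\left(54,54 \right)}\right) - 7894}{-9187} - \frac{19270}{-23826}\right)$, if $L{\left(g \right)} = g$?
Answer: $\frac{2445572013938}{109444731} \approx 22345.0$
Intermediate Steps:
$o{\left(d,K \right)} = d$
$D = 22344$ ($D = 22542 - \left(-18\right) \left(-11\right) = 22542 - 198 = 22344$)
$D + \left(\frac{\left(3607 + o{\left(54,54 \right)}\right) - 7894}{-9187} - \frac{19270}{-23826}\right) = 22344 + \left(\frac{\left(3607 + 54\right) - 7894}{-9187} - \frac{19270}{-23826}\right) = 22344 + \left(\left(3661 - 7894\right) \left(- \frac{1}{9187}\right) - - \frac{9635}{11913}\right) = 22344 + \left(\left(-4233\right) \left(- \frac{1}{9187}\right) + \frac{9635}{11913}\right) = 22344 + \left(\frac{4233}{9187} + \frac{9635}{11913}\right) = 22344 + \frac{138944474}{109444731} = \frac{2445572013938}{109444731}$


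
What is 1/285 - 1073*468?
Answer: -143116739/285 ≈ -5.0216e+5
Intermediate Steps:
1/285 - 1073*468 = 1/285 - 502164 = -143116739/285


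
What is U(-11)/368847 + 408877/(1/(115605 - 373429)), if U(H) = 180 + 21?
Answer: -12961075015217885/122949 ≈ -1.0542e+11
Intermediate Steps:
U(H) = 201
U(-11)/368847 + 408877/(1/(115605 - 373429)) = 201/368847 + 408877/(1/(115605 - 373429)) = 201*(1/368847) + 408877/(1/(-257824)) = 67/122949 + 408877/(-1/257824) = 67/122949 + 408877*(-257824) = 67/122949 - 105418303648 = -12961075015217885/122949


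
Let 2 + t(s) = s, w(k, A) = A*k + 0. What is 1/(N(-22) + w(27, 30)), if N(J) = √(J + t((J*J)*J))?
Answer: 405/333386 - I*√667/166693 ≈ 0.0012148 - 0.00015493*I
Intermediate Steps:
w(k, A) = A*k
t(s) = -2 + s
N(J) = √(-2 + J + J³) (N(J) = √(J + (-2 + (J*J)*J)) = √(J + (-2 + J²*J)) = √(J + (-2 + J³)) = √(-2 + J + J³))
1/(N(-22) + w(27, 30)) = 1/(√(-2 - 22 + (-22)³) + 30*27) = 1/(√(-2 - 22 - 10648) + 810) = 1/(√(-10672) + 810) = 1/(4*I*√667 + 810) = 1/(810 + 4*I*√667)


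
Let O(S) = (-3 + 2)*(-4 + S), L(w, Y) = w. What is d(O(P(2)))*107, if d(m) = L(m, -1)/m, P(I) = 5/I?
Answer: 107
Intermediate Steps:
O(S) = 4 - S (O(S) = -(-4 + S) = 4 - S)
d(m) = 1 (d(m) = m/m = 1)
d(O(P(2)))*107 = 1*107 = 107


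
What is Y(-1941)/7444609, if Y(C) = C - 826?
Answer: -2767/7444609 ≈ -0.00037168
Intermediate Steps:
Y(C) = -826 + C
Y(-1941)/7444609 = (-826 - 1941)/7444609 = -2767*1/7444609 = -2767/7444609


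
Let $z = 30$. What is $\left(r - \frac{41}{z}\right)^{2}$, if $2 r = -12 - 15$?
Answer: $\frac{49729}{225} \approx 221.02$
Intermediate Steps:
$r = - \frac{27}{2}$ ($r = \frac{-12 - 15}{2} = \frac{1}{2} \left(-27\right) = - \frac{27}{2} \approx -13.5$)
$\left(r - \frac{41}{z}\right)^{2} = \left(- \frac{27}{2} - \frac{41}{30}\right)^{2} = \left(- \frac{223}{15}\right)^{2} = \frac{49729}{225}$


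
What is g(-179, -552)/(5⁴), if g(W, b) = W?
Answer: -179/625 ≈ -0.28640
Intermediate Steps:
g(-179, -552)/(5⁴) = -179/(5⁴) = -179/625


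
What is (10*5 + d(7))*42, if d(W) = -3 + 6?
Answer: 2226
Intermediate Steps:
d(W) = 3
(10*5 + d(7))*42 = (10*5 + 3)*42 = (50 + 3)*42 = 53*42 = 2226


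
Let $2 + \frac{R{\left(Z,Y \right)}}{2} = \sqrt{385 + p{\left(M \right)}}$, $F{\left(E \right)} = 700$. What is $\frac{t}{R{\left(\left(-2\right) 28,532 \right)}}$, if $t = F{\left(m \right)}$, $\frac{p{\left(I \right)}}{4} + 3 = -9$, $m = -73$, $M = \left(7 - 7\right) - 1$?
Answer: $\frac{700}{333} + \frac{350 \sqrt{337}}{333} \approx 21.397$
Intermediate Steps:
$M = -1$ ($M = 0 - 1 = -1$)
$p{\left(I \right)} = -48$ ($p{\left(I \right)} = -12 + 4 \left(-9\right) = -12 - 36 = -48$)
$R{\left(Z,Y \right)} = -4 + 2 \sqrt{337}$ ($R{\left(Z,Y \right)} = -4 + 2 \sqrt{385 - 48} = -4 + 2 \sqrt{337}$)
$t = 700$
$\frac{t}{R{\left(\left(-2\right) 28,532 \right)}} = \frac{700}{-4 + 2 \sqrt{337}}$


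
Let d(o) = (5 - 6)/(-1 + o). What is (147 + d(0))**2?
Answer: 21904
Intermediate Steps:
d(o) = -1/(-1 + o)
(147 + d(0))**2 = (147 - 1/(-1 + 0))**2 = (147 - 1/(-1))**2 = (147 - 1*(-1))**2 = (147 + 1)**2 = 148**2 = 21904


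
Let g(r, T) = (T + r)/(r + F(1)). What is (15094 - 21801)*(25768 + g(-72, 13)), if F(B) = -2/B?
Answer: -12789517937/74 ≈ -1.7283e+8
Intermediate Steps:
g(r, T) = (T + r)/(-2 + r) (g(r, T) = (T + r)/(r - 2/1) = (T + r)/(r - 2*1) = (T + r)/(r - 2) = (T + r)/(-2 + r))
(15094 - 21801)*(25768 + g(-72, 13)) = (15094 - 21801)*(25768 + (13 - 72)/(-2 - 72)) = -6707*(25768 - 59/(-74)) = -6707*(25768 - 1/74*(-59)) = -6707*(25768 + 59/74) = -6707*1906891/74 = -12789517937/74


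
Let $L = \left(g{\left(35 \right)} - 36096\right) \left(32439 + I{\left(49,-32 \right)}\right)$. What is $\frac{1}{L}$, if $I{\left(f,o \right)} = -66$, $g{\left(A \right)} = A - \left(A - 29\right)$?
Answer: $- \frac{1}{1167596991} \approx -8.5646 \cdot 10^{-10}$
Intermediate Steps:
$g{\left(A \right)} = 29$ ($g{\left(A \right)} = A - \left(A - 29\right) = A - \left(-29 + A\right) = 29$)
$L = -1167596991$ ($L = \left(29 - 36096\right) \left(32439 - 66\right) = \left(-36067\right) 32373 = -1167596991$)
$\frac{1}{L} = \frac{1}{-1167596991} = - \frac{1}{1167596991}$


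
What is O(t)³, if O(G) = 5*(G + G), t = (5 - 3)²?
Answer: 64000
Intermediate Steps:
t = 4 (t = 2² = 4)
O(G) = 10*G (O(G) = 5*(2*G) = 10*G)
O(t)³ = (10*4)³ = 40³ = 64000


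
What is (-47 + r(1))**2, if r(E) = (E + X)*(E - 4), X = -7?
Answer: 841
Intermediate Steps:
r(E) = (-7 + E)*(-4 + E) (r(E) = (E - 7)*(E - 4) = (-7 + E)*(-4 + E))
(-47 + r(1))**2 = (-47 + (28 + 1**2 - 11*1))**2 = (-47 + (28 + 1 - 11))**2 = (-47 + 18)**2 = (-29)**2 = 841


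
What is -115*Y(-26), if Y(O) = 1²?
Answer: -115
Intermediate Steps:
Y(O) = 1
-115*Y(-26) = -115*1 = -115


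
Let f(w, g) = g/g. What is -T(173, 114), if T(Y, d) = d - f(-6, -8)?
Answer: -113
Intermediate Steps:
f(w, g) = 1
T(Y, d) = -1 + d (T(Y, d) = d - 1*1 = d - 1 = -1 + d)
-T(173, 114) = -(-1 + 114) = -1*113 = -113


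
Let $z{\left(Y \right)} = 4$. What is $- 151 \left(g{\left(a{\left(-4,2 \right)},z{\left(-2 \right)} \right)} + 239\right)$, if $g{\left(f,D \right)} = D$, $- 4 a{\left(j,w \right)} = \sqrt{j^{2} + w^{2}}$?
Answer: $-36693$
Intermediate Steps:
$a{\left(j,w \right)} = - \frac{\sqrt{j^{2} + w^{2}}}{4}$
$- 151 \left(g{\left(a{\left(-4,2 \right)},z{\left(-2 \right)} \right)} + 239\right) = - 151 \left(4 + 239\right) = \left(-151\right) 243 = -36693$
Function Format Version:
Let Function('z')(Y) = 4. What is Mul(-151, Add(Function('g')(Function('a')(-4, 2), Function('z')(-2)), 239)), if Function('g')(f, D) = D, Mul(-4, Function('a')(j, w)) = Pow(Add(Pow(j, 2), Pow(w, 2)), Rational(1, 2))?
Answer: -36693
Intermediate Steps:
Function('a')(j, w) = Mul(Rational(-1, 4), Pow(Add(Pow(j, 2), Pow(w, 2)), Rational(1, 2)))
Mul(-151, Add(Function('g')(Function('a')(-4, 2), Function('z')(-2)), 239)) = Mul(-151, Add(4, 239)) = Mul(-151, 243) = -36693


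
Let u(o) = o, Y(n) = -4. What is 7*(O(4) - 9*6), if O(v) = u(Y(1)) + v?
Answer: -378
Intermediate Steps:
O(v) = -4 + v
7*(O(4) - 9*6) = 7*((-4 + 4) - 9*6) = 7*(0 - 3*18) = 7*(0 - 54) = 7*(-54) = -378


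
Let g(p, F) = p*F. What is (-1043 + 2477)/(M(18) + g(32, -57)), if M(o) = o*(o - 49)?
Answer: -239/397 ≈ -0.60202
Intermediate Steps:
g(p, F) = F*p
M(o) = o*(-49 + o)
(-1043 + 2477)/(M(18) + g(32, -57)) = (-1043 + 2477)/(18*(-49 + 18) - 57*32) = 1434/(18*(-31) - 1824) = 1434/(-558 - 1824) = 1434/(-2382) = 1434*(-1/2382) = -239/397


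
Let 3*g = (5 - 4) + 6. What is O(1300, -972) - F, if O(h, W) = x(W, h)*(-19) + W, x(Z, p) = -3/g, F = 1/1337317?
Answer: -8870423668/9361219 ≈ -947.57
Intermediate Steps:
F = 1/1337317 ≈ 7.4777e-7
g = 7/3 (g = ((5 - 4) + 6)/3 = (1 + 6)/3 = (1/3)*7 = 7/3 ≈ 2.3333)
x(Z, p) = -9/7 (x(Z, p) = -3/7/3 = -3*3/7 = -9/7)
O(h, W) = 171/7 + W (O(h, W) = -9/7*(-19) + W = 171/7 + W)
O(1300, -972) - F = (171/7 - 972) - 1*1/1337317 = -6633/7 - 1/1337317 = -8870423668/9361219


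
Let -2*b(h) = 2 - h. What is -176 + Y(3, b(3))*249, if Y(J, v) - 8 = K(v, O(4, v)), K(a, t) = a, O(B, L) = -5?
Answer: 3881/2 ≈ 1940.5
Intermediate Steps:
b(h) = -1 + h/2 (b(h) = -(2 - h)/2 = -1 + h/2)
Y(J, v) = 8 + v
-176 + Y(3, b(3))*249 = -176 + (8 + (-1 + (½)*3))*249 = -176 + (8 + (-1 + 3/2))*249 = -176 + (8 + ½)*249 = -176 + (17/2)*249 = -176 + 4233/2 = 3881/2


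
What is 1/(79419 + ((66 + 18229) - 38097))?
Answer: 1/59617 ≈ 1.6774e-5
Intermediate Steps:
1/(79419 + ((66 + 18229) - 38097)) = 1/(79419 + (18295 - 38097)) = 1/(79419 - 19802) = 1/59617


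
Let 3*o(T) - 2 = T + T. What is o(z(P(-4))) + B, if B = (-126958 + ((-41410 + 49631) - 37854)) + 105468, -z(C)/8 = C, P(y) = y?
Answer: -51101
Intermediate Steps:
z(C) = -8*C
o(T) = ⅔ + 2*T/3 (o(T) = ⅔ + (T + T)/3 = ⅔ + (2*T)/3 = ⅔ + 2*T/3)
B = -51123 (B = (-126958 + (8221 - 37854)) + 105468 = (-126958 - 29633) + 105468 = -156591 + 105468 = -51123)
o(z(P(-4))) + B = (⅔ + 2*(-8*(-4))/3) - 51123 = (⅔ + (⅔)*32) - 51123 = (⅔ + 64/3) - 51123 = 22 - 51123 = -51101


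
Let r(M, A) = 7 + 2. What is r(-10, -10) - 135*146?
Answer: -19701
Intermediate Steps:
r(M, A) = 9
r(-10, -10) - 135*146 = 9 - 135*146 = 9 - 19710 = -19701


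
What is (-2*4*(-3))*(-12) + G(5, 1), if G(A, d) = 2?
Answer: -286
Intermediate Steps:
(-2*4*(-3))*(-12) + G(5, 1) = (-2*4*(-3))*(-12) + 2 = -8*(-3)*(-12) + 2 = 24*(-12) + 2 = -288 + 2 = -286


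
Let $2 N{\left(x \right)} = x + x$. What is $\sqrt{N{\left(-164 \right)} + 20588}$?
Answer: $2 \sqrt{5106} \approx 142.91$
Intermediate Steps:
$N{\left(x \right)} = x$ ($N{\left(x \right)} = \frac{x + x}{2} = \frac{2 x}{2} = x$)
$\sqrt{N{\left(-164 \right)} + 20588} = \sqrt{-164 + 20588} = \sqrt{20424} = 2 \sqrt{5106}$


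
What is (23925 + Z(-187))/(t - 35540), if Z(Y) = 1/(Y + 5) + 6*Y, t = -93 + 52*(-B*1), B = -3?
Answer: -4150145/6456814 ≈ -0.64275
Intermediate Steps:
t = 63 (t = -93 + 52*(-1*(-3)*1) = -93 + 52*(3*1) = -93 + 52*3 = -93 + 156 = 63)
Z(Y) = 1/(5 + Y) + 6*Y
(23925 + Z(-187))/(t - 35540) = (23925 + (1 + 6*(-187)**2 + 30*(-187))/(5 - 187))/(63 - 35540) = (23925 + (1 + 6*34969 - 5610)/(-182))/(-35477) = (23925 - (1 + 209814 - 5610)/182)*(-1/35477) = (23925 - 1/182*204205)*(-1/35477) = (23925 - 204205/182)*(-1/35477) = (4150145/182)*(-1/35477) = -4150145/6456814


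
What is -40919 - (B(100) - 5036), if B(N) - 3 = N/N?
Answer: -35887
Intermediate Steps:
B(N) = 4 (B(N) = 3 + N/N = 3 + 1 = 4)
-40919 - (B(100) - 5036) = -40919 - (4 - 5036) = -40919 - 1*(-5032) = -40919 + 5032 = -35887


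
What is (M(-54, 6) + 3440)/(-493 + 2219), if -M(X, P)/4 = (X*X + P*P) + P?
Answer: -4196/863 ≈ -4.8621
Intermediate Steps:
M(X, P) = -4*P - 4*P**2 - 4*X**2 (M(X, P) = -4*((X*X + P*P) + P) = -4*((X**2 + P**2) + P) = -4*((P**2 + X**2) + P) = -4*(P + P**2 + X**2) = -4*P - 4*P**2 - 4*X**2)
(M(-54, 6) + 3440)/(-493 + 2219) = ((-4*6 - 4*6**2 - 4*(-54)**2) + 3440)/(-493 + 2219) = ((-24 - 4*36 - 4*2916) + 3440)/1726 = ((-24 - 144 - 11664) + 3440)*(1/1726) = (-11832 + 3440)*(1/1726) = -8392*1/1726 = -4196/863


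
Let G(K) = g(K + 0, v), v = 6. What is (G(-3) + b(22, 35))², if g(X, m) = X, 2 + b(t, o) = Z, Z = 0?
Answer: 25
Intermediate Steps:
b(t, o) = -2 (b(t, o) = -2 + 0 = -2)
G(K) = K (G(K) = K + 0 = K)
(G(-3) + b(22, 35))² = (-3 - 2)² = (-5)² = 25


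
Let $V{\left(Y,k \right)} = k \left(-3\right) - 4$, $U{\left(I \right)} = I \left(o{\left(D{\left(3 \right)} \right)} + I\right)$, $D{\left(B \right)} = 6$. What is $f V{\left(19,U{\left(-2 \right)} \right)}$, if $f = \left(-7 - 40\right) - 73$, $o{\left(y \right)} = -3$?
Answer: $4080$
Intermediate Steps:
$U{\left(I \right)} = I \left(-3 + I\right)$
$V{\left(Y,k \right)} = -4 - 3 k$ ($V{\left(Y,k \right)} = - 3 k - 4 = -4 - 3 k$)
$f = -120$ ($f = -47 - 73 = -120$)
$f V{\left(19,U{\left(-2 \right)} \right)} = - 120 \left(-4 - 3 \left(- 2 \left(-3 - 2\right)\right)\right) = - 120 \left(-4 - 3 \left(\left(-2\right) \left(-5\right)\right)\right) = - 120 \left(-4 - 30\right) = \left(-120\right) \left(-34\right) = 4080$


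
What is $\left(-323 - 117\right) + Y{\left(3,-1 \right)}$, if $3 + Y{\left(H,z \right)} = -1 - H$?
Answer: $-447$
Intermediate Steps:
$Y{\left(H,z \right)} = -4 - H$ ($Y{\left(H,z \right)} = -3 - \left(1 + H\right) = -4 - H$)
$\left(-323 - 117\right) + Y{\left(3,-1 \right)} = \left(-323 - 117\right) - 7 = -440 - 7 = -447$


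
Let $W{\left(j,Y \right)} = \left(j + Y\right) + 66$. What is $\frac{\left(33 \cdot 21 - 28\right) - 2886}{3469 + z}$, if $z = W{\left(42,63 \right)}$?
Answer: $- \frac{2221}{3640} \approx -0.61016$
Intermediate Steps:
$W{\left(j,Y \right)} = 66 + Y + j$ ($W{\left(j,Y \right)} = \left(Y + j\right) + 66 = 66 + Y + j$)
$z = 171$ ($z = 66 + 63 + 42 = 171$)
$\frac{\left(33 \cdot 21 - 28\right) - 2886}{3469 + z} = \frac{\left(33 \cdot 21 - 28\right) - 2886}{3469 + 171} = \frac{\left(693 - 28\right) - 2886}{3640} = \left(665 - 2886\right) \frac{1}{3640} = \left(-2221\right) \frac{1}{3640} = - \frac{2221}{3640}$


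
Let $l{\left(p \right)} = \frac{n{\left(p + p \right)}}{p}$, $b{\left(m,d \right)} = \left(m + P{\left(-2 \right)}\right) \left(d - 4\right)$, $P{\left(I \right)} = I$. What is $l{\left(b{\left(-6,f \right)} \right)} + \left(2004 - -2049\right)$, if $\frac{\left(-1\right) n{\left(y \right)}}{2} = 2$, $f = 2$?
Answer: $\frac{16211}{4} \approx 4052.8$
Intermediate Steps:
$n{\left(y \right)} = -4$ ($n{\left(y \right)} = \left(-2\right) 2 = -4$)
$b{\left(m,d \right)} = \left(-4 + d\right) \left(-2 + m\right)$ ($b{\left(m,d \right)} = \left(m - 2\right) \left(d - 4\right) = \left(-2 + m\right) \left(-4 + d\right) = \left(-4 + d\right) \left(-2 + m\right)$)
$l{\left(p \right)} = - \frac{4}{p}$
$l{\left(b{\left(-6,f \right)} \right)} + \left(2004 - -2049\right) = - \frac{4}{8 - -24 - 4 + 2 \left(-6\right)} + \left(2004 - -2049\right) = - \frac{4}{8 + 24 - 4 - 12} + \left(2004 + 2049\right) = - \frac{4}{16} + 4053 = \left(-4\right) \frac{1}{16} + 4053 = - \frac{1}{4} + 4053 = \frac{16211}{4}$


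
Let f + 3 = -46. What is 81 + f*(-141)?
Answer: 6990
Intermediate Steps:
f = -49 (f = -3 - 46 = -49)
81 + f*(-141) = 81 - 49*(-141) = 81 + 6909 = 6990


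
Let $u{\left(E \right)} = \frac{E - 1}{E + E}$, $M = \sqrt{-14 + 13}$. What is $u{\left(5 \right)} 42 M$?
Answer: $\frac{84 i}{5} \approx 16.8 i$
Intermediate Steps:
$M = i$ ($M = \sqrt{-1} = i \approx 1.0 i$)
$u{\left(E \right)} = \frac{-1 + E}{2 E}$
$u{\left(5 \right)} 42 M = \frac{-1 + 5}{2 \cdot 5} \cdot 42 i = \frac{1}{2} \cdot \frac{1}{5} \cdot 4 \cdot 42 i = \frac{2}{5} \cdot 42 i = \frac{84 i}{5}$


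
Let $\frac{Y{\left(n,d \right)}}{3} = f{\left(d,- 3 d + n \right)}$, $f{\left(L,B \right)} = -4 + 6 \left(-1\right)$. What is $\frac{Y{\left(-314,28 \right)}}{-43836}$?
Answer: $\frac{5}{7306} \approx 0.00068437$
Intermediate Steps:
$f{\left(L,B \right)} = -10$ ($f{\left(L,B \right)} = -4 - 6 = -10$)
$Y{\left(n,d \right)} = -30$ ($Y{\left(n,d \right)} = 3 \left(-10\right) = -30$)
$\frac{Y{\left(-314,28 \right)}}{-43836} = - \frac{30}{-43836} = \left(-30\right) \left(- \frac{1}{43836}\right) = \frac{5}{7306}$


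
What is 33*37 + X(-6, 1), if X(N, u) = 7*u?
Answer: 1228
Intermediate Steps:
33*37 + X(-6, 1) = 33*37 + 7*1 = 1221 + 7 = 1228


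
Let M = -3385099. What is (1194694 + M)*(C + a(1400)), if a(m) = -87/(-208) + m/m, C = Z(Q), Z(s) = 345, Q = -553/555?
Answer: -157829632275/208 ≈ -7.5880e+8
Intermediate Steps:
Q = -553/555 (Q = -553*1/555 = -553/555 ≈ -0.99640)
C = 345
a(m) = 295/208 (a(m) = -87*(-1/208) + 1 = 87/208 + 1 = 295/208)
(1194694 + M)*(C + a(1400)) = (1194694 - 3385099)*(345 + 295/208) = -2190405*72055/208 = -157829632275/208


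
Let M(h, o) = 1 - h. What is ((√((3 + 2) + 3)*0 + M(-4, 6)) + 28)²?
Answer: 1089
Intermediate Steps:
((√((3 + 2) + 3)*0 + M(-4, 6)) + 28)² = ((√((3 + 2) + 3)*0 + (1 - 1*(-4))) + 28)² = ((√(5 + 3)*0 + (1 + 4)) + 28)² = ((√8*0 + 5) + 28)² = (((2*√2)*0 + 5) + 28)² = ((0 + 5) + 28)² = (5 + 28)² = 33² = 1089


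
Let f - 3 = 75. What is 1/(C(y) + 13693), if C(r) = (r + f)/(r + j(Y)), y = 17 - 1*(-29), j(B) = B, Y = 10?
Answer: 14/191733 ≈ 7.3018e-5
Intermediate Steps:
f = 78 (f = 3 + 75 = 78)
y = 46 (y = 17 + 29 = 46)
C(r) = (78 + r)/(10 + r) (C(r) = (r + 78)/(r + 10) = (78 + r)/(10 + r))
1/(C(y) + 13693) = 1/((78 + 46)/(10 + 46) + 13693) = 1/(124/56 + 13693) = 1/((1/56)*124 + 13693) = 1/(31/14 + 13693) = 1/(191733/14) = 14/191733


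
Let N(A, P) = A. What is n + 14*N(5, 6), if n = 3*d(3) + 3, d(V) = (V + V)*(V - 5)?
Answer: 37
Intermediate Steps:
d(V) = 2*V*(-5 + V) (d(V) = (2*V)*(-5 + V) = 2*V*(-5 + V))
n = -33 (n = 3*(2*3*(-5 + 3)) + 3 = 3*(2*3*(-2)) + 3 = 3*(-12) + 3 = -36 + 3 = -33)
n + 14*N(5, 6) = -33 + 14*5 = -33 + 70 = 37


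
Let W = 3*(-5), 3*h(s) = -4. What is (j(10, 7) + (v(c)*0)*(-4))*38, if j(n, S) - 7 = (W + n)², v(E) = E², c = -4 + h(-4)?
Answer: 1216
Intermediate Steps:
h(s) = -4/3 (h(s) = (⅓)*(-4) = -4/3)
c = -16/3 (c = -4 - 4/3 = -16/3 ≈ -5.3333)
W = -15
j(n, S) = 7 + (-15 + n)²
(j(10, 7) + (v(c)*0)*(-4))*38 = ((7 + (-15 + 10)²) + ((-16/3)²*0)*(-4))*38 = ((7 + (-5)²) + ((256/9)*0)*(-4))*38 = ((7 + 25) + 0*(-4))*38 = (32 + 0)*38 = 32*38 = 1216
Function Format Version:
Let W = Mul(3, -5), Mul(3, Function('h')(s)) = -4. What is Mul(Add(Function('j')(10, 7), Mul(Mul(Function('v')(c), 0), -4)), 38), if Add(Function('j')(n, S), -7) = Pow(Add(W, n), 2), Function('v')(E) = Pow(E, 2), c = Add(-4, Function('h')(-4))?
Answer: 1216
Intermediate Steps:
Function('h')(s) = Rational(-4, 3) (Function('h')(s) = Mul(Rational(1, 3), -4) = Rational(-4, 3))
c = Rational(-16, 3) (c = Add(-4, Rational(-4, 3)) = Rational(-16, 3) ≈ -5.3333)
W = -15
Function('j')(n, S) = Add(7, Pow(Add(-15, n), 2))
Mul(Add(Function('j')(10, 7), Mul(Mul(Function('v')(c), 0), -4)), 38) = Mul(Add(Add(7, Pow(Add(-15, 10), 2)), Mul(Mul(Pow(Rational(-16, 3), 2), 0), -4)), 38) = Mul(Add(Add(7, Pow(-5, 2)), Mul(Mul(Rational(256, 9), 0), -4)), 38) = Mul(Add(Add(7, 25), Mul(0, -4)), 38) = Mul(Add(32, 0), 38) = Mul(32, 38) = 1216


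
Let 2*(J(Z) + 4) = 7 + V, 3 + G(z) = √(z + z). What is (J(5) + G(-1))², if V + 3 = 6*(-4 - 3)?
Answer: (26 - I*√2)² ≈ 674.0 - 73.539*I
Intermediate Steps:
G(z) = -3 + √2*√z (G(z) = -3 + √(z + z) = -3 + √(2*z) = -3 + √2*√z)
V = -45 (V = -3 + 6*(-4 - 3) = -3 + 6*(-7) = -3 - 42 = -45)
J(Z) = -23 (J(Z) = -4 + (7 - 45)/2 = -4 + (½)*(-38) = -4 - 19 = -23)
(J(5) + G(-1))² = (-23 + (-3 + √2*√(-1)))² = (-23 + (-3 + √2*I))² = (-23 + (-3 + I*√2))² = (-26 + I*√2)²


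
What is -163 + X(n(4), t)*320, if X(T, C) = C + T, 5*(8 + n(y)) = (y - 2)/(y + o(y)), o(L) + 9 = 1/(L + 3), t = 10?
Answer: 7661/17 ≈ 450.65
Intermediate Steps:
o(L) = -9 + 1/(3 + L) (o(L) = -9 + 1/(L + 3) = -9 + 1/(3 + L))
n(y) = -8 + (-2 + y)/(5*(y + (-26 - 9*y)/(3 + y))) (n(y) = -8 + ((y - 2)/(y + (-26 - 9*y)/(3 + y)))/5 = -8 + ((-2 + y)/(y + (-26 - 9*y)/(3 + y)))/5 = -8 + (-2 + y)/(5*(y + (-26 - 9*y)/(3 + y))))
-163 + X(n(4), t)*320 = -163 + (10 + (1034 - 39*4**2 + 241*4)/(5*(-26 + 4**2 - 6*4)))*320 = -163 + (10 + (1034 - 39*16 + 964)/(5*(-26 + 16 - 24)))*320 = -163 + (10 + (1/5)*(1034 - 624 + 964)/(-34))*320 = -163 + (10 + (1/5)*(-1/34)*1374)*320 = -163 + (10 - 687/85)*320 = -163 + (163/85)*320 = -163 + 10432/17 = 7661/17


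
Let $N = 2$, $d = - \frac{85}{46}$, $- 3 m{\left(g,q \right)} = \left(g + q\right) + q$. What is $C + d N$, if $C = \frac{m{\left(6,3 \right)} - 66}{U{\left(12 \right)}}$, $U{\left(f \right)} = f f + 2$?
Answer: $- \frac{7010}{1679} \approx -4.1751$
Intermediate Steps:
$m{\left(g,q \right)} = - \frac{2 q}{3} - \frac{g}{3}$ ($m{\left(g,q \right)} = - \frac{\left(g + q\right) + q}{3} = - \frac{g + 2 q}{3} = - \frac{2 q}{3} - \frac{g}{3}$)
$d = - \frac{85}{46}$ ($d = \left(-85\right) \frac{1}{46} = - \frac{85}{46} \approx -1.8478$)
$U{\left(f \right)} = 2 + f^{2}$ ($U{\left(f \right)} = f^{2} + 2 = 2 + f^{2}$)
$C = - \frac{35}{73}$ ($C = \frac{\left(\left(- \frac{2}{3}\right) 3 - 2\right) - 66}{2 + 12^{2}} = \frac{\left(-2 - 2\right) - 66}{2 + 144} = \frac{-4 - 66}{146} = \left(-70\right) \frac{1}{146} = - \frac{35}{73} \approx -0.47945$)
$C + d N = - \frac{35}{73} - \frac{85}{23} = - \frac{7010}{1679}$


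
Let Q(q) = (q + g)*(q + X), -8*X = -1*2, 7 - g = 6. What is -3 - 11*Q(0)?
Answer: -23/4 ≈ -5.7500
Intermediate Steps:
g = 1 (g = 7 - 1*6 = 7 - 6 = 1)
X = ¼ (X = -(-1)*2/8 = -⅛*(-2) = ¼ ≈ 0.25000)
Q(q) = (1 + q)*(¼ + q) (Q(q) = (q + 1)*(q + ¼) = (1 + q)*(¼ + q))
-3 - 11*Q(0) = -3 - 11*(¼ + 0² + (5/4)*0) = -3 - 11*(¼ + 0 + 0) = -3 - 11*¼ = -3 - 11/4 = -23/4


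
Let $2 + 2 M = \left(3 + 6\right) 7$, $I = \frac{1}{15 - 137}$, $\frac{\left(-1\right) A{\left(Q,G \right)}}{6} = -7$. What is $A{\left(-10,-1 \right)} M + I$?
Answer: $\frac{156281}{122} \approx 1281.0$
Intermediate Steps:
$A{\left(Q,G \right)} = 42$ ($A{\left(Q,G \right)} = \left(-6\right) \left(-7\right) = 42$)
$I = - \frac{1}{122}$ ($I = \frac{1}{-122} = - \frac{1}{122} \approx -0.0081967$)
$M = \frac{61}{2}$ ($M = -1 + \frac{\left(3 + 6\right) 7}{2} = -1 + \frac{9 \cdot 7}{2} = -1 + \frac{1}{2} \cdot 63 = -1 + \frac{63}{2} = \frac{61}{2} \approx 30.5$)
$A{\left(-10,-1 \right)} M + I = 42 \cdot \frac{61}{2} - \frac{1}{122} = 1281 - \frac{1}{122} = \frac{156281}{122}$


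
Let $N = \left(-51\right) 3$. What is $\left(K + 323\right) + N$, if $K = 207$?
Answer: $377$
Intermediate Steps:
$N = -153$
$\left(K + 323\right) + N = \left(207 + 323\right) - 153 = 530 - 153 = 377$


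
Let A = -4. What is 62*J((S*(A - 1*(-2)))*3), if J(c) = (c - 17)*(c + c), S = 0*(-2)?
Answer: 0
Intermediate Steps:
S = 0
J(c) = 2*c*(-17 + c) (J(c) = (-17 + c)*(2*c) = 2*c*(-17 + c))
62*J((S*(A - 1*(-2)))*3) = 62*(2*((0*(-4 - 1*(-2)))*3)*(-17 + (0*(-4 - 1*(-2)))*3)) = 62*(2*((0*(-4 + 2))*3)*(-17 + (0*(-4 + 2))*3)) = 62*(2*((0*(-2))*3)*(-17 + (0*(-2))*3)) = 62*(2*(0*3)*(-17 + 0*3)) = 62*(2*0*(-17 + 0)) = 62*(2*0*(-17)) = 62*0 = 0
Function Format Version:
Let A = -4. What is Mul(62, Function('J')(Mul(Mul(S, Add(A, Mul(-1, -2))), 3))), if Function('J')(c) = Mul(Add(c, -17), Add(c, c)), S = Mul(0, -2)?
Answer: 0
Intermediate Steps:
S = 0
Function('J')(c) = Mul(2, c, Add(-17, c)) (Function('J')(c) = Mul(Add(-17, c), Mul(2, c)) = Mul(2, c, Add(-17, c)))
Mul(62, Function('J')(Mul(Mul(S, Add(A, Mul(-1, -2))), 3))) = Mul(62, Mul(2, Mul(Mul(0, Add(-4, Mul(-1, -2))), 3), Add(-17, Mul(Mul(0, Add(-4, Mul(-1, -2))), 3)))) = Mul(62, Mul(2, Mul(Mul(0, Add(-4, 2)), 3), Add(-17, Mul(Mul(0, Add(-4, 2)), 3)))) = Mul(62, Mul(2, Mul(Mul(0, -2), 3), Add(-17, Mul(Mul(0, -2), 3)))) = Mul(62, Mul(2, Mul(0, 3), Add(-17, Mul(0, 3)))) = Mul(62, Mul(2, 0, Add(-17, 0))) = Mul(62, Mul(2, 0, -17)) = Mul(62, 0) = 0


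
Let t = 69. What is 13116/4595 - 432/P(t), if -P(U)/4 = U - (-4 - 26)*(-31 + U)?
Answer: 5451168/1851785 ≈ 2.9437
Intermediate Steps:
P(U) = 3720 - 124*U (P(U) = -4*(U - (-4 - 26)*(-31 + U)) = -4*(U - (-30)*(-31 + U)) = -4*(U - (930 - 30*U)) = -4*(U + (-930 + 30*U)) = -4*(-930 + 31*U) = 3720 - 124*U)
13116/4595 - 432/P(t) = 13116/4595 - 432/(3720 - 124*69) = 13116*(1/4595) - 432/(3720 - 8556) = 13116/4595 - 432/(-4836) = 13116/4595 - 432*(-1/4836) = 13116/4595 + 36/403 = 5451168/1851785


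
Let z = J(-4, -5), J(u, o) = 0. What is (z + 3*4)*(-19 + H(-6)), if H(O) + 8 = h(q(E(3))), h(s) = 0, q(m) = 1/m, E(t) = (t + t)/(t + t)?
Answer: -324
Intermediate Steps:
z = 0
E(t) = 1 (E(t) = (2*t)/((2*t)) = (2*t)*(1/(2*t)) = 1)
q(m) = 1/m
H(O) = -8 (H(O) = -8 + 0 = -8)
(z + 3*4)*(-19 + H(-6)) = (0 + 3*4)*(-19 - 8) = (0 + 12)*(-27) = 12*(-27) = -324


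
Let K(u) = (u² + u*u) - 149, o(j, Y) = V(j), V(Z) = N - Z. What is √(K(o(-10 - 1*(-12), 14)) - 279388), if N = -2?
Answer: I*√279505 ≈ 528.68*I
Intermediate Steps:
V(Z) = -2 - Z
o(j, Y) = -2 - j
K(u) = -149 + 2*u² (K(u) = (u² + u²) - 149 = 2*u² - 149 = -149 + 2*u²)
√(K(o(-10 - 1*(-12), 14)) - 279388) = √((-149 + 2*(-2 - (-10 - 1*(-12)))²) - 279388) = √((-149 + 2*(-2 - (-10 + 12))²) - 279388) = √((-149 + 2*(-2 - 1*2)²) - 279388) = √((-149 + 2*(-2 - 2)²) - 279388) = √((-149 + 2*(-4)²) - 279388) = √((-149 + 2*16) - 279388) = √((-149 + 32) - 279388) = √(-117 - 279388) = √(-279505) = I*√279505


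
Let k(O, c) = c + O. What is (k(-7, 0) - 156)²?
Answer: 26569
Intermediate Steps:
k(O, c) = O + c
(k(-7, 0) - 156)² = ((-7 + 0) - 156)² = (-7 - 156)² = (-163)² = 26569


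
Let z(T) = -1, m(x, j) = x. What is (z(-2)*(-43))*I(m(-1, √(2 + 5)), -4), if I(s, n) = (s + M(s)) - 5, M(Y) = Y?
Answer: -301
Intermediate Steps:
I(s, n) = -5 + 2*s (I(s, n) = (s + s) - 5 = 2*s - 5 = -5 + 2*s)
(z(-2)*(-43))*I(m(-1, √(2 + 5)), -4) = (-1*(-43))*(-5 + 2*(-1)) = 43*(-5 - 2) = 43*(-7) = -301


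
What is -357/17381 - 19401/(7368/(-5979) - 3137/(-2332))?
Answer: -74630349797269/434234489 ≈ -1.7187e+5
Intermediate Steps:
-357/17381 - 19401/(7368/(-5979) - 3137/(-2332)) = -357*1/17381 - 19401/(7368*(-1/5979) - 3137*(-1/2332)) = -51/2483 - 19401/(-2456/1993 + 3137/2332) = -51/2483 - 19401/524649/4647676 = -51/2483 - 19401*4647676/524649 = -51/2483 - 30056520692/174883 = -74630349797269/434234489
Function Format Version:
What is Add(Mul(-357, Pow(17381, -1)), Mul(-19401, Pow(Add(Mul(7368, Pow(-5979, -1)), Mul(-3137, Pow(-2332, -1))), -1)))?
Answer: Rational(-74630349797269, 434234489) ≈ -1.7187e+5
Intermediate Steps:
Add(Mul(-357, Pow(17381, -1)), Mul(-19401, Pow(Add(Mul(7368, Pow(-5979, -1)), Mul(-3137, Pow(-2332, -1))), -1))) = Add(Mul(-357, Rational(1, 17381)), Mul(-19401, Pow(Add(Mul(7368, Rational(-1, 5979)), Mul(-3137, Rational(-1, 2332))), -1))) = Add(Rational(-51, 2483), Mul(-19401, Pow(Add(Rational(-2456, 1993), Rational(3137, 2332)), -1))) = Add(Rational(-51, 2483), Mul(-19401, Pow(Rational(524649, 4647676), -1))) = Add(Rational(-51, 2483), Mul(-19401, Rational(4647676, 524649))) = Add(Rational(-51, 2483), Rational(-30056520692, 174883)) = Rational(-74630349797269, 434234489)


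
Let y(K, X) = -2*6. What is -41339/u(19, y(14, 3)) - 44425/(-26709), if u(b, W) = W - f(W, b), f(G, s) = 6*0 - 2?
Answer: 1104567601/267090 ≈ 4135.6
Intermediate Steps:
y(K, X) = -12
f(G, s) = -2 (f(G, s) = 0 - 2 = -2)
u(b, W) = 2 + W (u(b, W) = W - 1*(-2) = W + 2 = 2 + W)
-41339/u(19, y(14, 3)) - 44425/(-26709) = -41339/(2 - 12) - 44425/(-26709) = -41339/(-10) - 44425*(-1/26709) = -41339*(-⅒) + 44425/26709 = 41339/10 + 44425/26709 = 1104567601/267090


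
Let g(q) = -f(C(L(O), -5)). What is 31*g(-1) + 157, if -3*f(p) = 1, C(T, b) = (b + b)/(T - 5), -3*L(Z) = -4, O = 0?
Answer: 502/3 ≈ 167.33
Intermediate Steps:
L(Z) = 4/3 (L(Z) = -⅓*(-4) = 4/3)
C(T, b) = 2*b/(-5 + T) (C(T, b) = (2*b)/(-5 + T) = 2*b/(-5 + T))
f(p) = -⅓ (f(p) = -⅓*1 = -⅓)
g(q) = ⅓ (g(q) = -1*(-⅓) = ⅓)
31*g(-1) + 157 = 31*(⅓) + 157 = 31/3 + 157 = 502/3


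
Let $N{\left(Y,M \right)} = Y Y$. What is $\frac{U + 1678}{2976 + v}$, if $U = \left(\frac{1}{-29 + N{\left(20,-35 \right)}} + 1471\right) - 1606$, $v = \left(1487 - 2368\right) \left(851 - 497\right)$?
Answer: $- \frac{31803}{6366731} \approx -0.0049952$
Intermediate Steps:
$N{\left(Y,M \right)} = Y^{2}$
$v = -311874$ ($v = \left(-881\right) 354 = -311874$)
$U = - \frac{50084}{371}$ ($U = \left(\frac{1}{-29 + 20^{2}} + 1471\right) - 1606 = \left(\frac{1}{-29 + 400} + 1471\right) - 1606 = \left(\frac{1}{371} + 1471\right) - 1606 = \frac{545742}{371} - 1606 = - \frac{50084}{371} \approx -135.0$)
$\frac{U + 1678}{2976 + v} = \frac{- \frac{50084}{371} + 1678}{2976 - 311874} = \frac{572454}{371 \left(-308898\right)} = \frac{572454}{371} \left(- \frac{1}{308898}\right) = - \frac{31803}{6366731}$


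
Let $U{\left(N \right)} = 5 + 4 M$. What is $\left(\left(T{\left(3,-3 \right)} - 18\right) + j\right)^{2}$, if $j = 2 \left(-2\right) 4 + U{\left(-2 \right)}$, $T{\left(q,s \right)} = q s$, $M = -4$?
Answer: $2916$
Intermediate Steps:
$U{\left(N \right)} = -11$ ($U{\left(N \right)} = 5 + 4 \left(-4\right) = 5 - 16 = -11$)
$j = -27$ ($j = 2 \left(-2\right) 4 - 11 = \left(-4\right) 4 - 11 = -16 - 11 = -27$)
$\left(\left(T{\left(3,-3 \right)} - 18\right) + j\right)^{2} = \left(\left(3 \left(-3\right) - 18\right) - 27\right)^{2} = \left(\left(-9 - 18\right) - 27\right)^{2} = \left(-27 - 27\right)^{2} = \left(-54\right)^{2} = 2916$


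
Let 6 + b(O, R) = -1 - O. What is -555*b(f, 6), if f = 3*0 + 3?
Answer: 5550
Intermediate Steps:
f = 3 (f = 0 + 3 = 3)
b(O, R) = -7 - O (b(O, R) = -6 + (-1 - O) = -7 - O)
-555*b(f, 6) = -555*(-7 - 1*3) = -555*(-7 - 3) = -555*(-10) = 5550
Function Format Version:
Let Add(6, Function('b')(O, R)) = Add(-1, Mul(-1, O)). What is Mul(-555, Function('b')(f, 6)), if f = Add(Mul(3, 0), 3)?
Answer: 5550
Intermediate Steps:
f = 3 (f = Add(0, 3) = 3)
Function('b')(O, R) = Add(-7, Mul(-1, O)) (Function('b')(O, R) = Add(-6, Add(-1, Mul(-1, O))) = Add(-7, Mul(-1, O)))
Mul(-555, Function('b')(f, 6)) = Mul(-555, Add(-7, Mul(-1, 3))) = Mul(-555, Add(-7, -3)) = Mul(-555, -10) = 5550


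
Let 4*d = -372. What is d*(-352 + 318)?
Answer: 3162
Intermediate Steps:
d = -93 (d = (¼)*(-372) = -93)
d*(-352 + 318) = -93*(-352 + 318) = -93*(-34) = 3162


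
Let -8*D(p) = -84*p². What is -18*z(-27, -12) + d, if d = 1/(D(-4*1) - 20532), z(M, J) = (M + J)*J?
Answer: -171546337/20364 ≈ -8424.0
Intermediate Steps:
D(p) = 21*p²/2 (D(p) = -(-21)*p²/2 = 21*p²/2)
z(M, J) = J*(J + M) (z(M, J) = (J + M)*J = J*(J + M))
d = -1/20364 (d = 1/(21*(-4*1)²/2 - 20532) = 1/((21/2)*(-4)² - 20532) = 1/((21/2)*16 - 20532) = 1/(168 - 20532) = 1/(-20364) = -1/20364 ≈ -4.9106e-5)
-18*z(-27, -12) + d = -(-216)*(-12 - 27) - 1/20364 = -(-216)*(-39) - 1/20364 = -18*468 - 1/20364 = -8424 - 1/20364 = -171546337/20364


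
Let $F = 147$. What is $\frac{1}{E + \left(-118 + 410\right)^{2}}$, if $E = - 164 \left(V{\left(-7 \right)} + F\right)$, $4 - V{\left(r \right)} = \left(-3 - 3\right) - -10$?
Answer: $\frac{1}{61156} \approx 1.6352 \cdot 10^{-5}$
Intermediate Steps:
$V{\left(r \right)} = 0$ ($V{\left(r \right)} = 4 - \left(\left(-3 - 3\right) - -10\right) = 4 - \left(\left(-3 - 3\right) + 10\right) = 4 - \left(-6 + 10\right) = 4 - 4 = 0$)
$E = -24108$ ($E = - 164 \left(0 + 147\right) = \left(-164\right) 147 = -24108$)
$\frac{1}{E + \left(-118 + 410\right)^{2}} = \frac{1}{-24108 + \left(-118 + 410\right)^{2}} = \frac{1}{-24108 + 292^{2}} = \frac{1}{-24108 + 85264} = \frac{1}{61156}$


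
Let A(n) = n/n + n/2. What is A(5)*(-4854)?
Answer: -16989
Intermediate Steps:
A(n) = 1 + n/2 (A(n) = 1 + n*(½) = 1 + n/2)
A(5)*(-4854) = (1 + (½)*5)*(-4854) = (1 + 5/2)*(-4854) = (7/2)*(-4854) = -16989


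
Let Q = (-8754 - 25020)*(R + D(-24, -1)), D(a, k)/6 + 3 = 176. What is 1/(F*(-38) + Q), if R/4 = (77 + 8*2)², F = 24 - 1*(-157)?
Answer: -1/1203509594 ≈ -8.3090e-10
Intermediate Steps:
D(a, k) = 1038 (D(a, k) = -18 + 6*176 = -18 + 1056 = 1038)
F = 181 (F = 24 + 157 = 181)
R = 34596 (R = 4*(77 + 8*2)² = 4*(77 + 16)² = 4*93² = 4*8649 = 34596)
Q = -1203502716 (Q = (-8754 - 25020)*(34596 + 1038) = -33774*35634 = -1203502716)
1/(F*(-38) + Q) = 1/(181*(-38) - 1203502716) = 1/(-6878 - 1203502716) = 1/(-1203509594) = -1/1203509594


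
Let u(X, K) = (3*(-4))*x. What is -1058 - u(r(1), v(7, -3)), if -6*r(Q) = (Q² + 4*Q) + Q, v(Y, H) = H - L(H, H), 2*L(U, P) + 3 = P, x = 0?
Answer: -1058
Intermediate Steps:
L(U, P) = -3/2 + P/2
v(Y, H) = 3/2 + H/2 (v(Y, H) = H - (-3/2 + H/2) = H + (3/2 - H/2) = 3/2 + H/2)
r(Q) = -5*Q/6 - Q²/6 (r(Q) = -((Q² + 4*Q) + Q)/6 = -(Q² + 5*Q)/6 = -5*Q/6 - Q²/6)
u(X, K) = 0 (u(X, K) = (3*(-4))*0 = -12*0 = 0)
-1058 - u(r(1), v(7, -3)) = -1058 - 1*0 = -1058 + 0 = -1058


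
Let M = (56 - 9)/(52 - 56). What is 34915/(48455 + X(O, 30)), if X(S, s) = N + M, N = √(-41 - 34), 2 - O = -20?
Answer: 9020779060/12515992243 - 2793200*I*√3/37547976729 ≈ 0.72074 - 0.00012885*I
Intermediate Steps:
O = 22 (O = 2 - 1*(-20) = 2 + 20 = 22)
N = 5*I*√3 (N = √(-75) = 5*I*√3 ≈ 8.6602*I)
M = -47/4 (M = 47/(-4) = 47*(-¼) = -47/4 ≈ -11.750)
X(S, s) = -47/4 + 5*I*√3 (X(S, s) = 5*I*√3 - 47/4 = -47/4 + 5*I*√3)
34915/(48455 + X(O, 30)) = 34915/(48455 + (-47/4 + 5*I*√3)) = 34915/(193773/4 + 5*I*√3)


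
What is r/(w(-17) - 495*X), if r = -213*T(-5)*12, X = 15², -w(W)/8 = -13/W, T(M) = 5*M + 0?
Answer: -1086300/1893479 ≈ -0.57371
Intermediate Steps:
T(M) = 5*M
w(W) = 104/W (w(W) = -(-104)/W = 104/W)
X = 225
r = 63900 (r = -213*5*(-5)*12 = -(-5325)*12 = -213*(-300) = 63900)
r/(w(-17) - 495*X) = 63900/(104/(-17) - 495*225) = 63900/(104*(-1/17) - 111375) = 63900/(-104/17 - 111375) = 63900/(-1893479/17) = 63900*(-17/1893479) = -1086300/1893479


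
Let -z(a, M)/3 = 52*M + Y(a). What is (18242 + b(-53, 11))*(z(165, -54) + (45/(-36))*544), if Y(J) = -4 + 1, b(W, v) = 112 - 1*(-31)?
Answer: 142538905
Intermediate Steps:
b(W, v) = 143 (b(W, v) = 112 + 31 = 143)
Y(J) = -3
z(a, M) = 9 - 156*M (z(a, M) = -3*(52*M - 3) = -3*(-3 + 52*M) = 9 - 156*M)
(18242 + b(-53, 11))*(z(165, -54) + (45/(-36))*544) = (18242 + 143)*((9 - 156*(-54)) + (45/(-36))*544) = 18385*((9 + 8424) + (45*(-1/36))*544) = 18385*(8433 - 5/4*544) = 18385*(8433 - 680) = 18385*7753 = 142538905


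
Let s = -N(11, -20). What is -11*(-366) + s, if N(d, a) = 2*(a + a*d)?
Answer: 4506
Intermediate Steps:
N(d, a) = 2*a + 2*a*d
s = 480 (s = -2*(-20)*(1 + 11) = -2*(-20)*12 = -1*(-480) = 480)
-11*(-366) + s = -11*(-366) + 480 = 4026 + 480 = 4506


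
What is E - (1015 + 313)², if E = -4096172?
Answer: -5859756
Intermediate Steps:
E - (1015 + 313)² = -4096172 - (1015 + 313)² = -4096172 - 1*1328² = -4096172 - 1*1763584 = -4096172 - 1763584 = -5859756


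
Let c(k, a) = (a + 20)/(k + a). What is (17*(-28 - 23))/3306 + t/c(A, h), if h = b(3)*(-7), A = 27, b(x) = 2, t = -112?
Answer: -803123/3306 ≈ -242.93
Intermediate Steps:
h = -14 (h = 2*(-7) = -14)
c(k, a) = (20 + a)/(a + k)
(17*(-28 - 23))/3306 + t/c(A, h) = (17*(-28 - 23))/3306 - 112*(-14 + 27)/(20 - 14) = (17*(-51))*(1/3306) - 112/(6/13) = -867*1/3306 - 112/((1/13)*6) = -289/1102 - 112/6/13 = -289/1102 - 112*13/6 = -289/1102 - 728/3 = -803123/3306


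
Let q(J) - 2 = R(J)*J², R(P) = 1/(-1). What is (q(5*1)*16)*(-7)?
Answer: 2576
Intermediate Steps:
R(P) = -1
q(J) = 2 - J²
(q(5*1)*16)*(-7) = ((2 - (5*1)²)*16)*(-7) = ((2 - 1*5²)*16)*(-7) = ((2 - 1*25)*16)*(-7) = ((2 - 25)*16)*(-7) = -23*16*(-7) = -368*(-7) = 2576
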